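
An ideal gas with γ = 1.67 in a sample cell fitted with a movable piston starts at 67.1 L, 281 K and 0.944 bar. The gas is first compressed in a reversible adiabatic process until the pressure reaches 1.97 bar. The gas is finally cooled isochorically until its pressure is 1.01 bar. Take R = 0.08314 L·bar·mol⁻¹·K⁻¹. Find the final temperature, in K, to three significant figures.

T₃ ≈ 194 K

Adiabatic (γ = 1.67), T V^(γ−1) and P V^γ constant: T₂ = T₁·(P₂/P₁)^((γ−1)/γ) = 377.5 K; V₂ = V₁·(P₁/P₂)^(1/γ) = 43.19 L.
Isochoric, so P/T is constant: V₃ = V₂; T₃ = T₂·(P₃/P₂) = 193.5 K.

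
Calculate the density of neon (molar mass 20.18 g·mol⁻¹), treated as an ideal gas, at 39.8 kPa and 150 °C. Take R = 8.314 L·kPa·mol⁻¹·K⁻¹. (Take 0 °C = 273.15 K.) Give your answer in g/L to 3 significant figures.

ρ ≈ 0.228 g/L

ρ = PM/(RT) = (39.8 × 20.18) / (8.314 × 423.1)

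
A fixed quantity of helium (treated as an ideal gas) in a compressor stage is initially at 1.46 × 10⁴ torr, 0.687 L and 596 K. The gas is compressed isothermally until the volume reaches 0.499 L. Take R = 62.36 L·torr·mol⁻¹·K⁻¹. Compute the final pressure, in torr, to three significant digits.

Isothermal, so P V is constant: T₂ = T₁; P₂ = P₁·(V₁/V₂) = 2.010e+04 torr.

P₂ ≈ 2.01e+04 torr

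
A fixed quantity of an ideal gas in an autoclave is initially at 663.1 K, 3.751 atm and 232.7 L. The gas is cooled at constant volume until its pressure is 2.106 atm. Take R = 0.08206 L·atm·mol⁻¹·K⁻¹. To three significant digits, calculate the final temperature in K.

Isochoric, so P/T is constant: V₂ = V₁; T₂ = T₁·(P₂/P₁) = 372.3 K.

T₂ ≈ 372 K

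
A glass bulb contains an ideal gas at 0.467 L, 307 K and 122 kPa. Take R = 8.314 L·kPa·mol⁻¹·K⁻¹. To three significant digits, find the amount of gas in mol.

n ≈ 0.0223 mol

PV = nRT ⇒ n = PV/(RT) = (122 × 0.467) / (8.314 × 307)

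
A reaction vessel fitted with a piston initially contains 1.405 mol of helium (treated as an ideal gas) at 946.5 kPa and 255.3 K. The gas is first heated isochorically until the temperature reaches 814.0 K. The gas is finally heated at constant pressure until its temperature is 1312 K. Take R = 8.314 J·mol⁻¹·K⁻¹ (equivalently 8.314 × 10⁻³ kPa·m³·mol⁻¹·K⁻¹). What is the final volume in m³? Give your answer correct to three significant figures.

From PV = nRT: V₁ = nRT₁/P₁ = 0.003151 m³.
Isochoric, so P/T is constant: V₂ = V₁; P₂ = P₁·(T₂/T₁) = 3018 kPa.
Isobaric, so V/T is constant: P₃ = P₂; V₃ = V₂·(T₃/T₂) = 0.005078 m³.

V₃ ≈ 0.00508 m³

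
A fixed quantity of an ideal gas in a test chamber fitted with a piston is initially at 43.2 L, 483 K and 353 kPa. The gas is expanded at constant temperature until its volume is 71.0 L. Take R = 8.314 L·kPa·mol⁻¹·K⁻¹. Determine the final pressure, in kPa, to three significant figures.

T constant ⇒ Boyle's law P V = const: T₂ = T₁; P₂ = P₁·(V₁/V₂) = 214.8 kPa.

P₂ ≈ 215 kPa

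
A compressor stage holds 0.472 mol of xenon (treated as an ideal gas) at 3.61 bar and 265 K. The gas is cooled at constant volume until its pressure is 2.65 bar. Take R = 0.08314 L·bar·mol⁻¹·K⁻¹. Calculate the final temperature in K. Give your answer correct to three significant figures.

From PV = nRT: V₁ = nRT₁/P₁ = 2.881 L.
Isochoric, so P/T is constant: V₂ = V₁; T₂ = T₁·(P₂/P₁) = 194.5 K.

T₂ ≈ 195 K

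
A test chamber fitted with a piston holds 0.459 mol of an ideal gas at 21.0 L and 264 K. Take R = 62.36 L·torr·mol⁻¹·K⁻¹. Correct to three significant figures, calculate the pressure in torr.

PV = nRT ⇒ P = nRT/V = (0.459 × 62.36 × 264) / 21.0

P ≈ 360 torr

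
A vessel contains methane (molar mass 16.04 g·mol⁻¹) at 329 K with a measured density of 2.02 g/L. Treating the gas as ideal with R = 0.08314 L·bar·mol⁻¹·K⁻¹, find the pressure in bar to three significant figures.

ρ = PM/(RT) ⇒ P = ρRT/M = (2.02 × 0.08314 × 329.0) / 16.04

P ≈ 3.44 bar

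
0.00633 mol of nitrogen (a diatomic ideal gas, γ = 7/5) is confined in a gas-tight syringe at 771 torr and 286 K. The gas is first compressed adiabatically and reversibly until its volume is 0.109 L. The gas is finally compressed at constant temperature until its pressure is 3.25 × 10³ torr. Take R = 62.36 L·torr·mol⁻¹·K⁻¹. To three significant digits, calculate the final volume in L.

V₃ ≈ 0.0391 L

From PV = nRT: V₁ = nRT₁/P₁ = 0.1464 L.
Adiabatic (γ = 7/5), T V^(γ−1) and P V^γ constant: T₂ = T₁·(V₁/V₂)^(γ−1) = 321.8 K; P₂ = P₁·(V₁/V₂)^γ = 1166 torr.
Isothermal, so P V is constant: T₃ = T₂; V₃ = V₂·(P₂/P₃) = 0.03909 L.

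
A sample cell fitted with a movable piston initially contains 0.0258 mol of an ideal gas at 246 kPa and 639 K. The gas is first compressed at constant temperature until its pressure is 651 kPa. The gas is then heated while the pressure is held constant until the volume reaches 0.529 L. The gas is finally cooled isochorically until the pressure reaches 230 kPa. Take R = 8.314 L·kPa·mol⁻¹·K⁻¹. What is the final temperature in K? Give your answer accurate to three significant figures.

From PV = nRT: V₁ = nRT₁/P₁ = 0.5572 L.
Isothermal, so P V is constant: T₂ = T₁; V₂ = V₁·(P₁/P₂) = 0.2105 L.
Isobaric, so V/T is constant: P₃ = P₂; T₃ = T₂·(V₃/V₂) = 1605 K.
Isochoric, so P/T is constant: V₄ = V₃; T₄ = T₃·(P₄/P₃) = 567.2 K.

T₄ ≈ 567 K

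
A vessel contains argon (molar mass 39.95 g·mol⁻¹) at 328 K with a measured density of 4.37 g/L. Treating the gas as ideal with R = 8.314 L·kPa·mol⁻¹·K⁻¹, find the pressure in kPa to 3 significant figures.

ρ = PM/(RT) ⇒ P = ρRT/M = (4.37 × 8.314 × 328.0) / 39.95

P ≈ 298 kPa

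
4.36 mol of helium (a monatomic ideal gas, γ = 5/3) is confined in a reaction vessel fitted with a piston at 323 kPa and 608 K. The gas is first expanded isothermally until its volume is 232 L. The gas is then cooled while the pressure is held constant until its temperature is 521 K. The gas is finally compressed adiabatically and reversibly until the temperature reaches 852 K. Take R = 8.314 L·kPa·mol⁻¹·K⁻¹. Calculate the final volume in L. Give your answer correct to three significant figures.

From PV = nRT: V₁ = nRT₁/P₁ = 68.23 L.
Isothermal, so P V is constant: T₂ = T₁; P₂ = P₁·(V₁/V₂) = 95.00 kPa.
P constant ⇒ V ∝ T: P₃ = P₂; V₃ = V₂·(T₃/T₂) = 198.8 L.
Reversible adiabatic, γ = 5/3: P₄ = P₃·(T₄/T₃)^(γ/(γ−1)) = 324.9 kPa; V₄ = V₃·(T₃/T₄)^(1/(γ−1)) = 95.06 L.

V₄ ≈ 95.1 L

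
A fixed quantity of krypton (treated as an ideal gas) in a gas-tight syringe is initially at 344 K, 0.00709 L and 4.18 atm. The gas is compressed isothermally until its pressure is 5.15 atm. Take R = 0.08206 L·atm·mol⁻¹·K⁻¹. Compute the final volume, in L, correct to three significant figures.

Isothermal, so P V is constant: T₂ = T₁; V₂ = V₁·(P₁/P₂) = 0.005755 L.

V₂ ≈ 0.00575 L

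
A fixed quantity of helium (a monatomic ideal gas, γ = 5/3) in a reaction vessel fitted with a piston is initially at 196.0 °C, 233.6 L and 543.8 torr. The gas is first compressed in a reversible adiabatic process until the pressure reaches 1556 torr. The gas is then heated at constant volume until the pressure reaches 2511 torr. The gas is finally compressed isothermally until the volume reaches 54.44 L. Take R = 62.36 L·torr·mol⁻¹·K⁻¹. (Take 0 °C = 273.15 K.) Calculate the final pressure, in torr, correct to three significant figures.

Convert: T₁ = 469.1 K.
Reversible adiabatic, γ = 5/3: T₂ = T₁·(P₂/P₁)^((γ−1)/γ) = 714.4 K; V₂ = V₁·(P₁/P₂)^(1/γ) = 124.3 L.
Isochoric, so P/T is constant: V₃ = V₂; T₃ = T₂·(P₃/P₂) = 1153 K.
T constant ⇒ Boyle's law P V = const: T₄ = T₃; P₄ = P₃·(V₃/V₄) = 5734 torr.

P₄ ≈ 5.73e+03 torr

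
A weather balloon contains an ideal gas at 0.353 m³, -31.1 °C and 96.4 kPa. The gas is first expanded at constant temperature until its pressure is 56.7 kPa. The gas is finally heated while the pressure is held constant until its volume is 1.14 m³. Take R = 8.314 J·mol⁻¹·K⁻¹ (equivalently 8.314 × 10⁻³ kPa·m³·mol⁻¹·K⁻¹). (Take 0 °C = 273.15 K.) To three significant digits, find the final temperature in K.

T₃ ≈ 460 K

Convert: T₁ = 242.0 K.
T constant ⇒ Boyle's law P V = const: T₂ = T₁; V₂ = V₁·(P₁/P₂) = 0.6002 m³.
P constant ⇒ V ∝ T: P₃ = P₂; T₃ = T₂·(V₃/V₂) = 459.8 K.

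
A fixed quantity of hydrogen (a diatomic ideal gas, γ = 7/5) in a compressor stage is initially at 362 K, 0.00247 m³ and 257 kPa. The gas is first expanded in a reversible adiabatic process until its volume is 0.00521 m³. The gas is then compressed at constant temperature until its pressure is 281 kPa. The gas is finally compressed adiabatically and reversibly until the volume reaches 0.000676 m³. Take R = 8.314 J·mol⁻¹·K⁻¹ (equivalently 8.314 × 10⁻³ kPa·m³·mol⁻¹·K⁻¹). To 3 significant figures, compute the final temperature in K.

T₄ ≈ 386 K

Adiabatic (γ = 7/5), T V^(γ−1) and P V^γ constant: T₂ = T₁·(V₁/V₂)^(γ−1) = 268.6 K; P₂ = P₁·(V₁/V₂)^γ = 90.39 kPa.
Isothermal, so P V is constant: T₃ = T₂; V₃ = V₂·(P₂/P₃) = 0.001676 m³.
Reversible adiabatic, γ = 7/5: T₄ = T₃·(V₃/V₄)^(γ−1) = 386.2 K; P₄ = P₃·(V₃/V₄)^γ = 1002 kPa.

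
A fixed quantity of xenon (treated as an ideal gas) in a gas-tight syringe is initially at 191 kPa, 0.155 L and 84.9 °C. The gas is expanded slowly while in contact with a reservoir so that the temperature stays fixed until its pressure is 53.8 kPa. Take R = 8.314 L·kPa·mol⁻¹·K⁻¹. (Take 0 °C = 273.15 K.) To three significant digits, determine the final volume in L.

V₂ ≈ 0.550 L

Convert: T₁ = 358.0 K.
T constant ⇒ Boyle's law P V = const: T₂ = T₁; V₂ = V₁·(P₁/P₂) = 0.5503 L.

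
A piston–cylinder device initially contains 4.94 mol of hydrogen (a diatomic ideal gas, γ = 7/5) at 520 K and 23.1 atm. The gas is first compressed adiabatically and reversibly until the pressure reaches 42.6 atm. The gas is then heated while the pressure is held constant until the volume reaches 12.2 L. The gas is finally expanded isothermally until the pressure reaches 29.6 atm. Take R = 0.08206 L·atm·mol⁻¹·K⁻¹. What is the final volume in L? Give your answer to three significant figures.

V₄ ≈ 17.6 L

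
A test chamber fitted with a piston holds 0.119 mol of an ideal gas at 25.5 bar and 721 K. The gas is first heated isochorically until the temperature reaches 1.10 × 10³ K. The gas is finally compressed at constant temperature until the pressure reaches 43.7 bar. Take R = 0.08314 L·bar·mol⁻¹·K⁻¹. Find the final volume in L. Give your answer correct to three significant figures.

From PV = nRT: V₁ = nRT₁/P₁ = 0.2797 L.
V constant ⇒ P ∝ T: V₂ = V₁; P₂ = P₁·(T₂/T₁) = 38.90 bar.
Isothermal, so P V is constant: T₃ = T₂; V₃ = V₂·(P₂/P₃) = 0.2490 L.

V₃ ≈ 0.249 L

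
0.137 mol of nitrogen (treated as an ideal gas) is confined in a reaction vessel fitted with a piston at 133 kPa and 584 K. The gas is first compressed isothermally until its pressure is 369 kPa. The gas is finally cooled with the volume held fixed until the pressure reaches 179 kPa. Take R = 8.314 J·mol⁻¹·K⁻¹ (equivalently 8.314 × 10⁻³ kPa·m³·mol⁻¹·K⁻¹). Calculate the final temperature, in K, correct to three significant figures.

T₃ ≈ 283 K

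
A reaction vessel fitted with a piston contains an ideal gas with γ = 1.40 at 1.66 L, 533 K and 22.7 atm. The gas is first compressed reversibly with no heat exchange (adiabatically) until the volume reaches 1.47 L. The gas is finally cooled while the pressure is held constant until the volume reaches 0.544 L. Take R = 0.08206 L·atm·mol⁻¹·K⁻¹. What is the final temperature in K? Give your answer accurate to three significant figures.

Adiabatic (γ = 1.40), T V^(γ−1) and P V^γ constant: T₂ = T₁·(V₁/V₂)^(γ−1) = 559.6 K; P₂ = P₁·(V₁/V₂)^γ = 26.91 atm.
P constant ⇒ V ∝ T: P₃ = P₂; T₃ = T₂·(V₃/V₂) = 207.1 K.

T₃ ≈ 207 K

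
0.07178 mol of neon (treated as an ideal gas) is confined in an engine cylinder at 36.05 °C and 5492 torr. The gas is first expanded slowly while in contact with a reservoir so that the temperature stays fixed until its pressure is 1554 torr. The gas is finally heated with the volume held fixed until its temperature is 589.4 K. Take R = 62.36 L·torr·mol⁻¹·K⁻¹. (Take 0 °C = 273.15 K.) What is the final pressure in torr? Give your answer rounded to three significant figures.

Convert: T₁ = 309.2 K.
From PV = nRT: V₁ = nRT₁/P₁ = 0.2520 L.
Isothermal, so P V is constant: T₂ = T₁; V₂ = V₁·(P₁/P₂) = 0.8906 L.
Isochoric, so P/T is constant: V₃ = V₂; P₃ = P₂·(T₃/T₂) = 2962 torr.

P₃ ≈ 2.96e+03 torr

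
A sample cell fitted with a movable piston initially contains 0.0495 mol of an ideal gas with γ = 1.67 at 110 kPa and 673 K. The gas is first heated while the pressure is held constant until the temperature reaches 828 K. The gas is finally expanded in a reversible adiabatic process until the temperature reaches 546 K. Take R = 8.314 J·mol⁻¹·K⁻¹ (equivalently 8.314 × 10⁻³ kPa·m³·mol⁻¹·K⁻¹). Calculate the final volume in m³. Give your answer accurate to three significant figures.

V₃ ≈ 0.00577 m³

From PV = nRT: V₁ = nRT₁/P₁ = 0.002518 m³.
P constant ⇒ V ∝ T: P₂ = P₁; V₂ = V₁·(T₂/T₁) = 0.003098 m³.
Reversible adiabatic, γ = 1.67: P₃ = P₂·(T₃/T₂)^(γ/(γ−1)) = 38.96 kPa; V₃ = V₂·(T₂/T₃)^(1/(γ−1)) = 0.005767 m³.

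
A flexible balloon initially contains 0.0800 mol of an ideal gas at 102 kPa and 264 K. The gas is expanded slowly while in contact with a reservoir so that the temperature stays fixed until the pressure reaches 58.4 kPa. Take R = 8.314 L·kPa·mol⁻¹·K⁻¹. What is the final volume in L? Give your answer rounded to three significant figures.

V₂ ≈ 3.01 L

From PV = nRT: V₁ = nRT₁/P₁ = 1.721 L.
T constant ⇒ Boyle's law P V = const: T₂ = T₁; V₂ = V₁·(P₁/P₂) = 3.007 L.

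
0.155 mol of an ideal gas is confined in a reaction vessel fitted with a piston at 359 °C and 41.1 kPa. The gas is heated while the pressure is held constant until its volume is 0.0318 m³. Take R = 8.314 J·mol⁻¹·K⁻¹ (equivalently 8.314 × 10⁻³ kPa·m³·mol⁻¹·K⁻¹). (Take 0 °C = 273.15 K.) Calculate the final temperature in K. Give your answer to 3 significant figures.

T₂ ≈ 1.01e+03 K

Convert: T₁ = 632.1 K.
From PV = nRT: V₁ = nRT₁/P₁ = 0.01982 m³.
P constant ⇒ V ∝ T: P₂ = P₁; T₂ = T₁·(V₂/V₁) = 1014 K.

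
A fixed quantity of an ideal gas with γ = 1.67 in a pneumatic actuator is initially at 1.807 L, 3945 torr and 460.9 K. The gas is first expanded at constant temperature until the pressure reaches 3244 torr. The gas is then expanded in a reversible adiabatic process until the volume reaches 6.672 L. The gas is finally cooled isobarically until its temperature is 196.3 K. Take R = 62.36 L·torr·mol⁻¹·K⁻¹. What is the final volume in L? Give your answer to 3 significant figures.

T constant ⇒ Boyle's law P V = const: T₂ = T₁; V₂ = V₁·(P₁/P₂) = 2.197 L.
Adiabatic (γ = 1.67), T V^(γ−1) and P V^γ constant: T₃ = T₂·(V₂/V₃)^(γ−1) = 219.0 K; P₃ = P₂·(V₂/V₃)^γ = 507.7 torr.
Isobaric, so V/T is constant: P₄ = P₃; V₄ = V₃·(T₄/T₃) = 5.980 L.

V₄ ≈ 5.98 L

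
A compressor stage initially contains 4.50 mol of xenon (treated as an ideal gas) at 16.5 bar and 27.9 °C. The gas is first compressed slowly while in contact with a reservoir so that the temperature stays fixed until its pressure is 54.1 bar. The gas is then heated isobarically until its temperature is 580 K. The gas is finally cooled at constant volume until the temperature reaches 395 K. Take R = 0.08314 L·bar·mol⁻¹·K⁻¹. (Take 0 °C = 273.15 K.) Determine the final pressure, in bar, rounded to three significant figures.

P₄ ≈ 36.8 bar

Convert: T₁ = 301.0 K.
From PV = nRT: V₁ = nRT₁/P₁ = 6.826 L.
T constant ⇒ Boyle's law P V = const: T₂ = T₁; V₂ = V₁·(P₁/P₂) = 2.082 L.
Isobaric, so V/T is constant: P₃ = P₂; V₃ = V₂·(T₃/T₂) = 4.011 L.
V constant ⇒ P ∝ T: V₄ = V₃; P₄ = P₃·(T₄/T₃) = 36.84 bar.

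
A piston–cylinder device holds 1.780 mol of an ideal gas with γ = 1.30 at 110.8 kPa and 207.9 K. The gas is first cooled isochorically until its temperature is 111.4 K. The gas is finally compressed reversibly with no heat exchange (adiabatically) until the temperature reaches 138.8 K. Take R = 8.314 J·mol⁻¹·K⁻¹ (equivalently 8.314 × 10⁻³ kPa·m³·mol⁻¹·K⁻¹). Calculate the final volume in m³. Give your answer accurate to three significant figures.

From PV = nRT: V₁ = nRT₁/P₁ = 0.02777 m³.
V constant ⇒ P ∝ T: V₂ = V₁; P₂ = P₁·(T₂/T₁) = 59.37 kPa.
Reversible adiabatic, γ = 1.30: P₃ = P₂·(T₃/T₂)^(γ/(γ−1)) = 154.0 kPa; V₃ = V₂·(T₂/T₃)^(1/(γ−1)) = 0.01334 m³.

V₃ ≈ 0.0133 m³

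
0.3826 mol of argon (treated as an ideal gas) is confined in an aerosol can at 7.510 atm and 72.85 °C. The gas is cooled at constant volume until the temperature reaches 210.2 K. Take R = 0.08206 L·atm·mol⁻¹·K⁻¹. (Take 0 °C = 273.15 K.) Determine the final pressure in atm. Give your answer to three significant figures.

P₂ ≈ 4.56 atm

Convert: T₁ = 346.0 K.
From PV = nRT: V₁ = nRT₁/P₁ = 1.446 L.
V constant ⇒ P ∝ T: V₂ = V₁; P₂ = P₁·(T₂/T₁) = 4.562 atm.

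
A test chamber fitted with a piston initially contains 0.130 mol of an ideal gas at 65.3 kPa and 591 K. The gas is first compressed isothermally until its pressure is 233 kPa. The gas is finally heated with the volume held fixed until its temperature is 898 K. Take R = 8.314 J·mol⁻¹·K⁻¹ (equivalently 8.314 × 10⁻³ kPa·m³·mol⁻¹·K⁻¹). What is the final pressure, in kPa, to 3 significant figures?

P₃ ≈ 354 kPa

From PV = nRT: V₁ = nRT₁/P₁ = 0.009782 m³.
T constant ⇒ Boyle's law P V = const: T₂ = T₁; V₂ = V₁·(P₁/P₂) = 0.002741 m³.
Isochoric, so P/T is constant: V₃ = V₂; P₃ = P₂·(T₃/T₂) = 354.0 kPa.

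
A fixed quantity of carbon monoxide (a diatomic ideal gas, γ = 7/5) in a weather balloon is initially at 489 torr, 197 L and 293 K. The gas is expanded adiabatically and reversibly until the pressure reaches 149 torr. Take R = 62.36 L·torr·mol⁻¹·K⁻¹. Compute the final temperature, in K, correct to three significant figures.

T₂ ≈ 209 K

Reversible adiabatic, γ = 7/5: T₂ = T₁·(P₂/P₁)^((γ−1)/γ) = 208.6 K; V₂ = V₁·(P₁/P₂)^(1/γ) = 460.4 L.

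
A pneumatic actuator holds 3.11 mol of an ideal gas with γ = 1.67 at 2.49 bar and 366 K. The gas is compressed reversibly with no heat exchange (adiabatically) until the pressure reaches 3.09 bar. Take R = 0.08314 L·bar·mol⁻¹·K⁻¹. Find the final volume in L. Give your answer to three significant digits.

V₂ ≈ 33.4 L

From PV = nRT: V₁ = nRT₁/P₁ = 38.01 L.
Reversible adiabatic, γ = 1.67: T₂ = T₁·(P₂/P₁)^((γ−1)/γ) = 399.1 K; V₂ = V₁·(P₁/P₂)^(1/γ) = 33.40 L.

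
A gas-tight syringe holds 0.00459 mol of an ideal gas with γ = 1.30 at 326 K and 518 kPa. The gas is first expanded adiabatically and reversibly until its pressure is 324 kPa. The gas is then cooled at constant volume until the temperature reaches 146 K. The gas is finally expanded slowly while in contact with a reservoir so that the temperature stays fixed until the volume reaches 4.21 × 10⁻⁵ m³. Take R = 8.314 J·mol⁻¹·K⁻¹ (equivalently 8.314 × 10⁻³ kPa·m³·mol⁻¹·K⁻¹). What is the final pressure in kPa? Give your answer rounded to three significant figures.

From PV = nRT: V₁ = nRT₁/P₁ = 2.402e-05 m³.
Reversible adiabatic, γ = 1.30: T₂ = T₁·(P₂/P₁)^((γ−1)/γ) = 292.5 K; V₂ = V₁·(P₁/P₂)^(1/γ) = 3.446e-05 m³.
Isochoric, so P/T is constant: V₃ = V₂; P₃ = P₂·(T₃/T₂) = 161.7 kPa.
T constant ⇒ Boyle's law P V = const: T₄ = T₃; P₄ = P₃·(V₃/V₄) = 132.3 kPa.

P₄ ≈ 132 kPa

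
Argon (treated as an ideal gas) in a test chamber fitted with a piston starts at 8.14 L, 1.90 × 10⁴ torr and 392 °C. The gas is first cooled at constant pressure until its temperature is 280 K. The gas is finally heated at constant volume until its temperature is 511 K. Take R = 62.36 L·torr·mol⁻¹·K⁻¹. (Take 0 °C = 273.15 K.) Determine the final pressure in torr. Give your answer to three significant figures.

P₃ ≈ 3.47e+04 torr

Convert: T₁ = 665.1 K.
P constant ⇒ V ∝ T: P₂ = P₁; V₂ = V₁·(T₂/T₁) = 3.427 L.
Isochoric, so P/T is constant: V₃ = V₂; P₃ = P₂·(T₃/T₂) = 3.468e+04 torr.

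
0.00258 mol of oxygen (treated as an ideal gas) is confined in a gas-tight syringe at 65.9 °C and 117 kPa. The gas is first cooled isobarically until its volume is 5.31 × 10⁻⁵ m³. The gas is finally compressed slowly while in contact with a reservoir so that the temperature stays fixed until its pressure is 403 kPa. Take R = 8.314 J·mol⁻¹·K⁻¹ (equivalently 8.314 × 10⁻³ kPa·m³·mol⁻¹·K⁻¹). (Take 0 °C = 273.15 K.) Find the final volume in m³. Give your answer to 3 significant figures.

Convert: T₁ = 339.0 K.
From PV = nRT: V₁ = nRT₁/P₁ = 6.216e-05 m³.
Isobaric, so V/T is constant: P₂ = P₁; T₂ = T₁·(V₂/V₁) = 289.6 K.
Isothermal, so P V is constant: T₃ = T₂; V₃ = V₂·(P₂/P₃) = 1.542e-05 m³.

V₃ ≈ 1.54e-05 m³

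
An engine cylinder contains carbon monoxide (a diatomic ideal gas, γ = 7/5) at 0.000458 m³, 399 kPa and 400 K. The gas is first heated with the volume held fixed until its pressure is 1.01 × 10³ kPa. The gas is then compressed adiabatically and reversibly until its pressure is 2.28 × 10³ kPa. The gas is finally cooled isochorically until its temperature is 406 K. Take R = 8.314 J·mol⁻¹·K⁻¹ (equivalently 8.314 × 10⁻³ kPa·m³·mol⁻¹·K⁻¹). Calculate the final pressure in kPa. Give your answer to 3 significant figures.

V constant ⇒ P ∝ T: V₂ = V₁; T₂ = T₁·(P₂/P₁) = 1013 K.
Reversible adiabatic, γ = 7/5: T₃ = T₂·(P₃/P₂)^((γ−1)/γ) = 1278 K; V₃ = V₂·(P₂/P₃)^(1/γ) = 0.0002560 m³.
Isochoric, so P/T is constant: V₄ = V₃; P₄ = P₃·(T₄/T₃) = 724.5 kPa.

P₄ ≈ 724 kPa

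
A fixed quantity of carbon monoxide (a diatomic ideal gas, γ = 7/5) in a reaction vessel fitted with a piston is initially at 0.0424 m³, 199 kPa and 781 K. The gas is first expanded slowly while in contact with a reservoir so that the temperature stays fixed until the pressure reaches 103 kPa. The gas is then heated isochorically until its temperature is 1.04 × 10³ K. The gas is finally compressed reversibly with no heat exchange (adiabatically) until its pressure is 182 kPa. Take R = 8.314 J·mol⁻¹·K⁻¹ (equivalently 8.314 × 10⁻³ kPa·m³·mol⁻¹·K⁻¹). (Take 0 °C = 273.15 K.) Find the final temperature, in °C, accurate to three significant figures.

T₄ ≈ 854 °C

T constant ⇒ Boyle's law P V = const: T₂ = T₁; V₂ = V₁·(P₁/P₂) = 0.08192 m³.
Isochoric, so P/T is constant: V₃ = V₂; P₃ = P₂·(T₃/T₂) = 137.2 kPa.
Adiabatic (γ = 7/5), T V^(γ−1) and P V^γ constant: T₄ = T₃·(P₄/P₃)^((γ−1)/γ) = 1128 K; V₄ = V₃·(P₃/P₄)^(1/γ) = 0.06693 m³.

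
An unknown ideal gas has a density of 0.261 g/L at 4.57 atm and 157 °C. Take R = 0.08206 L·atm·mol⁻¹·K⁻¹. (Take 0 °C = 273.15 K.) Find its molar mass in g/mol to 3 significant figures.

M ≈ 2.02 g/mol

ρ = PM/(RT) ⇒ M = ρRT/P = (0.261 × 0.08206 × 430.1) / 4.57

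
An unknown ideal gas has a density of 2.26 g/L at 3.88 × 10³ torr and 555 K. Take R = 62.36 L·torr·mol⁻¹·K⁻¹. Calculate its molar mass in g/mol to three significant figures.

M ≈ 20.2 g/mol

ρ = PM/(RT) ⇒ M = ρRT/P = (2.26 × 62.36 × 555.0) / 3.88e+03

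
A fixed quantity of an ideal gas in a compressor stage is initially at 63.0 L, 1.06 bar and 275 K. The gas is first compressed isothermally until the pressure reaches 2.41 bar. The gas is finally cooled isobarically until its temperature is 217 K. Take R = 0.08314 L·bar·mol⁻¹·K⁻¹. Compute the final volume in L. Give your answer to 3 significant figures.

V₃ ≈ 21.9 L

Isothermal, so P V is constant: T₂ = T₁; V₂ = V₁·(P₁/P₂) = 27.71 L.
P constant ⇒ V ∝ T: P₃ = P₂; V₃ = V₂·(T₃/T₂) = 21.87 L.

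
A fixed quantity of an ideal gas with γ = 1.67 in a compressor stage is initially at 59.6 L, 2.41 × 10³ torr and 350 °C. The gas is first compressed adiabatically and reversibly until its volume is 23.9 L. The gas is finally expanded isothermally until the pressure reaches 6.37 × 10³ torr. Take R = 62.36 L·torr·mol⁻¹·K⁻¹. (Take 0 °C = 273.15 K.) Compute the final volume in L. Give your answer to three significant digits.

V₃ ≈ 41.6 L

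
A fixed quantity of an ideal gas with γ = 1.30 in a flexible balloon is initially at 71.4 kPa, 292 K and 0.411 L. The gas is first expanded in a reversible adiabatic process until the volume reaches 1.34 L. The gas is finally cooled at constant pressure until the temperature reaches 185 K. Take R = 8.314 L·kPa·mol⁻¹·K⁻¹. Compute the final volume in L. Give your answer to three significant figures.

V₃ ≈ 1.21 L

Reversible adiabatic, γ = 1.30: T₂ = T₁·(V₁/V₂)^(γ−1) = 204.8 K; P₂ = P₁·(V₁/V₂)^γ = 15.36 kPa.
P constant ⇒ V ∝ T: P₃ = P₂; V₃ = V₂·(T₃/T₂) = 1.210 L.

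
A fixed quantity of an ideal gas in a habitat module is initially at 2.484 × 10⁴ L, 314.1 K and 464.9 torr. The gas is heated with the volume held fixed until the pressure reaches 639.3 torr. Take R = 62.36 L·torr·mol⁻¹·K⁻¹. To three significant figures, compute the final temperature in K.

V constant ⇒ P ∝ T: V₂ = V₁; T₂ = T₁·(P₂/P₁) = 431.9 K.

T₂ ≈ 432 K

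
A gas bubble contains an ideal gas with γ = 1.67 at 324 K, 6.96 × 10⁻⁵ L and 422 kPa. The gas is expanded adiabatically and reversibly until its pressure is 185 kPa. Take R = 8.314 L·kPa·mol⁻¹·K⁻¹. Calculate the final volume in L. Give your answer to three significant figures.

V₂ ≈ 0.000114 L

Adiabatic (γ = 1.67), T V^(γ−1) and P V^γ constant: T₂ = T₁·(P₂/P₁)^((γ−1)/γ) = 232.7 K; V₂ = V₁·(P₁/P₂)^(1/γ) = 0.0001140 L.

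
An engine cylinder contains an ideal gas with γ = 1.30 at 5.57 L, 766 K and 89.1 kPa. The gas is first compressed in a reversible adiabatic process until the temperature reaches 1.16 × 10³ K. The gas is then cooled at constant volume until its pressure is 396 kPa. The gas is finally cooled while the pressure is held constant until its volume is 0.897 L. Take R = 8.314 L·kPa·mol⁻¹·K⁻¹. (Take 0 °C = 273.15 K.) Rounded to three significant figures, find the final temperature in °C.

T₄ ≈ 275 °C

Reversible adiabatic, γ = 1.30: P₂ = P₁·(T₂/T₁)^(γ/(γ−1)) = 538.1 kPa; V₂ = V₁·(T₁/T₂)^(1/(γ−1)) = 1.397 L.
V constant ⇒ P ∝ T: V₃ = V₂; T₃ = T₂·(P₃/P₂) = 853.7 K.
P constant ⇒ V ∝ T: P₄ = P₃; T₄ = T₃·(V₄/V₃) = 548.3 K.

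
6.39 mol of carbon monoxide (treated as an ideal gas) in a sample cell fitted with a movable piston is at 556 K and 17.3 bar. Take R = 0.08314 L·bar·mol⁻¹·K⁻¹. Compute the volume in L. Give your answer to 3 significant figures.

PV = nRT ⇒ V = nRT/P = (6.39 × 0.08314 × 556) / 17.3

V ≈ 17.1 L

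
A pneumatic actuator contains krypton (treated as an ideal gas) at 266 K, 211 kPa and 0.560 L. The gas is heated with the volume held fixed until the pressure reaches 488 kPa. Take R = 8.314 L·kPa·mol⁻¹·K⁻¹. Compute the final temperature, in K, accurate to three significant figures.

T₂ ≈ 615 K

Isochoric, so P/T is constant: V₂ = V₁; T₂ = T₁·(P₂/P₁) = 615.2 K.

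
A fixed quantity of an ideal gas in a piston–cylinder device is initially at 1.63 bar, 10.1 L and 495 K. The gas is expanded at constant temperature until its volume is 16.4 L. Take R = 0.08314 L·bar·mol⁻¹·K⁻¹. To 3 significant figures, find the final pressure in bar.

P₂ ≈ 1.00 bar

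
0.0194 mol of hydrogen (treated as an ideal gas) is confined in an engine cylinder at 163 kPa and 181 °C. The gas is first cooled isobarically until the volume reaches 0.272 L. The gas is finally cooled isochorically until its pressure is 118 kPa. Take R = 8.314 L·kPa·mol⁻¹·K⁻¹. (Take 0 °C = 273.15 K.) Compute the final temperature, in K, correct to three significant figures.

Convert: T₁ = 454.1 K.
From PV = nRT: V₁ = nRT₁/P₁ = 0.4494 L.
Isobaric, so V/T is constant: P₂ = P₁; T₂ = T₁·(V₂/V₁) = 274.9 K.
V constant ⇒ P ∝ T: V₃ = V₂; T₃ = T₂·(P₃/P₂) = 199.0 K.

T₃ ≈ 199 K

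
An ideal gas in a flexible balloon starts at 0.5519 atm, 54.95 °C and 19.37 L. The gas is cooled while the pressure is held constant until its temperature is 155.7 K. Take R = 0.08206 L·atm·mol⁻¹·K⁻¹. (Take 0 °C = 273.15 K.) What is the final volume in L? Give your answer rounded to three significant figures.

Convert: T₁ = 328.1 K.
P constant ⇒ V ∝ T: P₂ = P₁; V₂ = V₁·(T₂/T₁) = 9.192 L.

V₂ ≈ 9.19 L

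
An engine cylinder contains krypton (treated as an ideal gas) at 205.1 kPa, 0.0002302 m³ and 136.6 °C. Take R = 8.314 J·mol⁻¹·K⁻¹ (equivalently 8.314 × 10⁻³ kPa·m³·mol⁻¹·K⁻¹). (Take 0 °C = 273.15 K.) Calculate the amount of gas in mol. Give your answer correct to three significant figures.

Convert: T = 409.75 K.
PV = nRT ⇒ n = PV/(RT) = (205.1 × 0.0002302) / (8.314 × 10⁻³ × 409.75)

n ≈ 0.0139 mol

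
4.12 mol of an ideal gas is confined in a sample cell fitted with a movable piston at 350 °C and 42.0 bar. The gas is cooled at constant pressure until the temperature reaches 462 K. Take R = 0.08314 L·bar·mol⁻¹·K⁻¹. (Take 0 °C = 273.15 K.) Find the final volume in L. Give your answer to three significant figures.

Convert: T₁ = 623.1 K.
From PV = nRT: V₁ = nRT₁/P₁ = 5.082 L.
Isobaric, so V/T is constant: P₂ = P₁; V₂ = V₁·(T₂/T₁) = 3.768 L.

V₂ ≈ 3.77 L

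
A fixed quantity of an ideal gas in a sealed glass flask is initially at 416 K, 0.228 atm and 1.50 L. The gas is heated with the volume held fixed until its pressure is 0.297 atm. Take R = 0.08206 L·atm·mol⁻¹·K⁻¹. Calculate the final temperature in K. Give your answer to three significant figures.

Isochoric, so P/T is constant: V₂ = V₁; T₂ = T₁·(P₂/P₁) = 541.9 K.

T₂ ≈ 542 K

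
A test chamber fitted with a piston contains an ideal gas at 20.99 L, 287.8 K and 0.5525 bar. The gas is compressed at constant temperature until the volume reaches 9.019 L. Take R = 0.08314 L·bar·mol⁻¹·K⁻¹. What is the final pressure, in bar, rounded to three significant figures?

P₂ ≈ 1.29 bar

T constant ⇒ Boyle's law P V = const: T₂ = T₁; P₂ = P₁·(V₁/V₂) = 1.286 bar.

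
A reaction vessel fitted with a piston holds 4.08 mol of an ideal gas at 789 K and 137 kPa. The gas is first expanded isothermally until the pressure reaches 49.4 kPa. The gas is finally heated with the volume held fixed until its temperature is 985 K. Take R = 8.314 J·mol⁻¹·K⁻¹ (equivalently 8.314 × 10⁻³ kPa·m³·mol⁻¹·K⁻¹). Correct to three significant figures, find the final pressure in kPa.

From PV = nRT: V₁ = nRT₁/P₁ = 0.1954 m³.
Isothermal, so P V is constant: T₂ = T₁; V₂ = V₁·(P₁/P₂) = 0.5418 m³.
V constant ⇒ P ∝ T: V₃ = V₂; P₃ = P₂·(T₃/T₂) = 61.67 kPa.

P₃ ≈ 61.7 kPa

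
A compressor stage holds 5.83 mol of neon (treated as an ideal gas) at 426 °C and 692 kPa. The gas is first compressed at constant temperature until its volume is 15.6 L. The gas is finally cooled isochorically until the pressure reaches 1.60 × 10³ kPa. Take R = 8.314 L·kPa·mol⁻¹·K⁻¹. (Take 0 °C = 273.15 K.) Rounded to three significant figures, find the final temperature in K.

T₃ ≈ 515 K

Convert: T₁ = 699.1 K.
From PV = nRT: V₁ = nRT₁/P₁ = 48.97 L.
Isothermal, so P V is constant: T₂ = T₁; P₂ = P₁·(V₁/V₂) = 2172 kPa.
Isochoric, so P/T is constant: V₃ = V₂; T₃ = T₂·(P₃/P₂) = 515.0 K.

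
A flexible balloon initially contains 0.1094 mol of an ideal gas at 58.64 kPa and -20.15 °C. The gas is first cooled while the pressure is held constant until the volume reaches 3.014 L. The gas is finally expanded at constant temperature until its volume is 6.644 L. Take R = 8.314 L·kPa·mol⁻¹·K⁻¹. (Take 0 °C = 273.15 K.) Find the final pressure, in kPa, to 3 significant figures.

Convert: T₁ = 253.0 K.
From PV = nRT: V₁ = nRT₁/P₁ = 3.924 L.
P constant ⇒ V ∝ T: P₂ = P₁; T₂ = T₁·(V₂/V₁) = 194.3 K.
Isothermal, so P V is constant: T₃ = T₂; P₃ = P₂·(V₂/V₃) = 26.60 kPa.

P₃ ≈ 26.6 kPa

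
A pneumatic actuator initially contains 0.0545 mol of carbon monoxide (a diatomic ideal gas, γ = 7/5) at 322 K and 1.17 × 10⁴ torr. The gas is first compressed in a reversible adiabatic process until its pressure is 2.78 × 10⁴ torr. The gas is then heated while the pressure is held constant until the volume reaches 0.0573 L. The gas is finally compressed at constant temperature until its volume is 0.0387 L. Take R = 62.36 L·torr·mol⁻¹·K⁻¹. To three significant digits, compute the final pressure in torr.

From PV = nRT: V₁ = nRT₁/P₁ = 0.09353 L.
Reversible adiabatic, γ = 7/5: T₂ = T₁·(P₂/P₁)^((γ−1)/γ) = 412.3 K; V₂ = V₁·(P₁/P₂)^(1/γ) = 0.05041 L.
Isobaric, so V/T is constant: P₃ = P₂; T₃ = T₂·(V₃/V₂) = 468.7 K.
Isothermal, so P V is constant: T₄ = T₃; P₄ = P₃·(V₃/V₄) = 4.116e+04 torr.

P₄ ≈ 4.12e+04 torr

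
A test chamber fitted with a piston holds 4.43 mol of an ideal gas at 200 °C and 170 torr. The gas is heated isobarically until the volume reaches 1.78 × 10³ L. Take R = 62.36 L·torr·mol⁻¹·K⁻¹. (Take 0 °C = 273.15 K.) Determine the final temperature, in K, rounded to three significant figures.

Convert: T₁ = 473.1 K.
From PV = nRT: V₁ = nRT₁/P₁ = 768.9 L.
P constant ⇒ V ∝ T: P₂ = P₁; T₂ = T₁·(V₂/V₁) = 1095 K.

T₂ ≈ 1.10e+03 K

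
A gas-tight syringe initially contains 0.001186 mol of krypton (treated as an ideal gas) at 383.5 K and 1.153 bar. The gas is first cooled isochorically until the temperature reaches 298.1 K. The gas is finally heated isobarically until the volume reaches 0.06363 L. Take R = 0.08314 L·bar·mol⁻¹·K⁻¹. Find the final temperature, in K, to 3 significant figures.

From PV = nRT: V₁ = nRT₁/P₁ = 0.03280 L.
V constant ⇒ P ∝ T: V₂ = V₁; P₂ = P₁·(T₂/T₁) = 0.8962 bar.
P constant ⇒ V ∝ T: P₃ = P₂; T₃ = T₂·(V₃/V₂) = 578.4 K.

T₃ ≈ 578 K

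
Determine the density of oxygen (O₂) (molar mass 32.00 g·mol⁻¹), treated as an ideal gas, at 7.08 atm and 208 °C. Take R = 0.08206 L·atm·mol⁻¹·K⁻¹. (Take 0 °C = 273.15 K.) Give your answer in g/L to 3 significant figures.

ρ ≈ 5.74 g/L

ρ = PM/(RT) = (7.08 × 32.00) / (0.08206 × 481.1)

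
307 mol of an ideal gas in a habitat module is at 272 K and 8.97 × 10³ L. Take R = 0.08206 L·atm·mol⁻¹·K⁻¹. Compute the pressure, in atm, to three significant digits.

PV = nRT ⇒ P = nRT/V = (307 × 0.08206 × 272) / 8.97e+03

P ≈ 0.764 atm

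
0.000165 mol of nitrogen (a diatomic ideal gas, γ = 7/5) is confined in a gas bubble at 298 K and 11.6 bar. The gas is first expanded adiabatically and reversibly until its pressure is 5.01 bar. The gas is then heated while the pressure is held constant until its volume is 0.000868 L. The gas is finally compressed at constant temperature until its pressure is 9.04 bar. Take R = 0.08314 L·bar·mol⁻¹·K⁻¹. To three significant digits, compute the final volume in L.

V₄ ≈ 0.000481 L

From PV = nRT: V₁ = nRT₁/P₁ = 0.0003524 L.
Reversible adiabatic, γ = 7/5: T₂ = T₁·(P₂/P₁)^((γ−1)/γ) = 234.4 K; V₂ = V₁·(P₁/P₂)^(1/γ) = 0.0006419 L.
P constant ⇒ V ∝ T: P₃ = P₂; T₃ = T₂·(V₃/V₂) = 317.0 K.
Isothermal, so P V is constant: T₄ = T₃; V₄ = V₃·(P₃/P₄) = 0.0004810 L.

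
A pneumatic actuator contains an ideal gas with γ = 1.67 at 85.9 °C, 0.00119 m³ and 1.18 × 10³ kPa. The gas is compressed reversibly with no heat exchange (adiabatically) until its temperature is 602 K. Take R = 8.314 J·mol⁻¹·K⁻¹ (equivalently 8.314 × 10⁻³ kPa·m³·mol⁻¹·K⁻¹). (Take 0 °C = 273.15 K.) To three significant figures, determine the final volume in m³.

Convert: T₁ = 359.0 K.
Adiabatic (γ = 1.67), T V^(γ−1) and P V^γ constant: P₂ = P₁·(T₂/T₁)^(γ/(γ−1)) = 4279 kPa; V₂ = V₁·(T₁/T₂)^(1/(γ−1)) = 0.0005502 m³.

V₂ ≈ 0.000550 m³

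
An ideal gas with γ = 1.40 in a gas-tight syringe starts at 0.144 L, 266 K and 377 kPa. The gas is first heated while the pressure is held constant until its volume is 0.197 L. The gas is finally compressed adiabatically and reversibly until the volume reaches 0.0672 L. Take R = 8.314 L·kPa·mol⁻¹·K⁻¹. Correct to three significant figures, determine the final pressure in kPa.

P₃ ≈ 1.70e+03 kPa

Isobaric, so V/T is constant: P₂ = P₁; T₂ = T₁·(V₂/V₁) = 363.9 K.
Reversible adiabatic, γ = 1.40: T₃ = T₂·(V₂/V₃)^(γ−1) = 559.5 K; P₃ = P₂·(V₂/V₃)^γ = 1699 kPa.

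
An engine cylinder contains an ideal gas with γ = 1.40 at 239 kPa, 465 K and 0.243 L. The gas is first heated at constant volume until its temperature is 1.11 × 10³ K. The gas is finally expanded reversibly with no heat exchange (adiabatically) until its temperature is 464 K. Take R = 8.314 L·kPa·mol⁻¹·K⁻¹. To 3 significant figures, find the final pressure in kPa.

P₃ ≈ 26.9 kPa

Isochoric, so P/T is constant: V₂ = V₁; P₂ = P₁·(T₂/T₁) = 570.5 kPa.
Reversible adiabatic, γ = 1.40: P₃ = P₂·(T₃/T₂)^(γ/(γ−1)) = 26.94 kPa; V₃ = V₂·(T₂/T₃)^(1/(γ−1)) = 2.151 L.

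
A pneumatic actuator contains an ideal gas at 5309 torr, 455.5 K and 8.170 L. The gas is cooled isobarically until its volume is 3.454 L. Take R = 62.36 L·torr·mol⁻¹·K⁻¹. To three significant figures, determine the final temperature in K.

P constant ⇒ V ∝ T: P₂ = P₁; T₂ = T₁·(V₂/V₁) = 192.6 K.

T₂ ≈ 193 K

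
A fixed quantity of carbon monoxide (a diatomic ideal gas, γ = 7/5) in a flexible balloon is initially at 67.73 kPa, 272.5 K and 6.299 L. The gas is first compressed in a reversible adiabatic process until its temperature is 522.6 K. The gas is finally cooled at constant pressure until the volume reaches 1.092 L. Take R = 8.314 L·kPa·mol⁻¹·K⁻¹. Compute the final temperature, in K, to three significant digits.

T₃ ≈ 461 K

Adiabatic (γ = 7/5), T V^(γ−1) and P V^γ constant: P₂ = P₁·(T₂/T₁)^(γ/(γ−1)) = 661.6 kPa; V₂ = V₁·(T₁/T₂)^(1/(γ−1)) = 1.237 L.
Isobaric, so V/T is constant: P₃ = P₂; T₃ = T₂·(V₃/V₂) = 461.5 K.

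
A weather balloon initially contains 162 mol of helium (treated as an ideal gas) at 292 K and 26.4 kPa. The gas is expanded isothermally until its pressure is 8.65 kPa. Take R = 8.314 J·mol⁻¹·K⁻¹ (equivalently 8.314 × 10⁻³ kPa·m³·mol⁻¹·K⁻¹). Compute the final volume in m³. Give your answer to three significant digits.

From PV = nRT: V₁ = nRT₁/P₁ = 14.90 m³.
T constant ⇒ Boyle's law P V = const: T₂ = T₁; V₂ = V₁·(P₁/P₂) = 45.47 m³.

V₂ ≈ 45.5 m³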